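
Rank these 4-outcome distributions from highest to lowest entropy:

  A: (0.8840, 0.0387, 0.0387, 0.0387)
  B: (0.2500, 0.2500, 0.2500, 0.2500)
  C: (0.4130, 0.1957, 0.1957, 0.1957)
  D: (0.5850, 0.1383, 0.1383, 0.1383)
B > C > D > A

Key insight: Entropy is maximized by uniform distributions and minimized by concentrated distributions.

Entropies:
  H(A) = 0.7016 bits
  H(B) = 2.0000 bits
  H(C) = 1.9084 bits
  H(D) = 1.6368 bits

Ranking: B > C > D > A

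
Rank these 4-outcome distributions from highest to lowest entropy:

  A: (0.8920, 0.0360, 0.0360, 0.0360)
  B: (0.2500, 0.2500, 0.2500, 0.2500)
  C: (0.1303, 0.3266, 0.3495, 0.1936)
B > C > A

Key insight: Entropy is maximized by uniform distributions and minimized by concentrated distributions.

- Uniform distributions have maximum entropy log₂(4) = 2.0000 bits
- The more "peaked" or concentrated a distribution, the lower its entropy

Entropies:
  H(A) = 0.6650 bits
  H(B) = 2.0000 bits
  H(C) = 1.8990 bits

Ranking: B > C > A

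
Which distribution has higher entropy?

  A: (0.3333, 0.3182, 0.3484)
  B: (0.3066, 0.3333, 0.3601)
A

Both distributions are close to uniform, making this a harder comparison.

H(A) = 1.5840 bits
H(B) = 1.5819 bits

The distribution closer to uniform has higher entropy.
Answer: A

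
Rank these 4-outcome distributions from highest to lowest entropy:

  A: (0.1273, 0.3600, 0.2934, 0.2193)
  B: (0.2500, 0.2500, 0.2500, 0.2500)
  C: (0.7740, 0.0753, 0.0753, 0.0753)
B > A > C

Key insight: Entropy is maximized by uniform distributions and minimized by concentrated distributions.

- Uniform distributions have maximum entropy log₂(4) = 2.0000 bits
- The more "peaked" or concentrated a distribution, the lower its entropy

Entropies:
  H(A) = 1.9083 bits
  H(B) = 2.0000 bits
  H(C) = 1.1292 bits

Ranking: B > A > C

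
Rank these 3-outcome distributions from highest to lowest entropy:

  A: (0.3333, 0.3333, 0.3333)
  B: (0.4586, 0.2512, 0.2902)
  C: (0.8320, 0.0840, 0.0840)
A > B > C

Key insight: Entropy is maximized by uniform distributions and minimized by concentrated distributions.

- Uniform distributions have maximum entropy log₂(3) = 1.5850 bits
- The more "peaked" or concentrated a distribution, the lower its entropy

Entropies:
  H(A) = 1.5850 bits
  H(B) = 1.5344 bits
  H(C) = 0.8211 bits

Ranking: A > B > C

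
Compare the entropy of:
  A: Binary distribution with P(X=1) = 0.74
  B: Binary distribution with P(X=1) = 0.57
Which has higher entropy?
B

For binary distributions, entropy is maximized at p=0.5 and decreases as p moves toward 0 or 1.

H(A) = H(0.74) = 0.8267 bits
H(B) = H(0.57) = 0.9858 bits

Distribution B (p=0.57) is closer to uniform (p=0.5), so it has higher entropy.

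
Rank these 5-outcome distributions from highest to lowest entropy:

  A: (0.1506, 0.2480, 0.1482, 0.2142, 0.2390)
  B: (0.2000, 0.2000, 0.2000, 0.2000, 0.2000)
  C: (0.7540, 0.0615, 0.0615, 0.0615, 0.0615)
B > A > C

Key insight: Entropy is maximized by uniform distributions and minimized by concentrated distributions.

- Uniform distributions have maximum entropy log₂(5) = 2.3219 bits
- The more "peaked" or concentrated a distribution, the lower its entropy

Entropies:
  H(A) = 2.2881 bits
  H(B) = 2.3219 bits
  H(C) = 1.2969 bits

Ranking: B > A > C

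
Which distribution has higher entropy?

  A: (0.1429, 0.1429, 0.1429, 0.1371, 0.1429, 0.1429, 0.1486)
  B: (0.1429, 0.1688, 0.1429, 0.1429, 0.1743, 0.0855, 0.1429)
A

Both distributions are close to uniform, making this a harder comparison.

H(A) = 2.8070 bits
H(B) = 2.7800 bits

The distribution closer to uniform has higher entropy.
Answer: A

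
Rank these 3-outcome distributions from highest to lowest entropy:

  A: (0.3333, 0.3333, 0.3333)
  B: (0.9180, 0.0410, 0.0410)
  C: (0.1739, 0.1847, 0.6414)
A > C > B

Key insight: Entropy is maximized by uniform distributions and minimized by concentrated distributions.

- Uniform distributions have maximum entropy log₂(3) = 1.5850 bits
- The more "peaked" or concentrated a distribution, the lower its entropy

Entropies:
  H(A) = 1.5850 bits
  H(B) = 0.4912 bits
  H(C) = 1.2999 bits

Ranking: A > C > B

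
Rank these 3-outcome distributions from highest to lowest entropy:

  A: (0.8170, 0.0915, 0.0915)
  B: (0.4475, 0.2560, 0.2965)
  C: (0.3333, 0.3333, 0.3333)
C > B > A

Key insight: Entropy is maximized by uniform distributions and minimized by concentrated distributions.

- Uniform distributions have maximum entropy log₂(3) = 1.5850 bits
- The more "peaked" or concentrated a distribution, the lower its entropy

Entropies:
  H(A) = 0.8696 bits
  H(B) = 1.5424 bits
  H(C) = 1.5850 bits

Ranking: C > B > A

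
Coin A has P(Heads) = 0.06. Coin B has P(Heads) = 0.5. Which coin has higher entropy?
B

For binary distributions, entropy is maximized at p=0.5 and decreases as p moves toward 0 or 1.

H(A) = H(0.06) = 0.3274 bits
H(B) = H(0.5) = 1.0000 bits

Distribution B (p=0.5) is closer to uniform (p=0.5), so it has higher entropy.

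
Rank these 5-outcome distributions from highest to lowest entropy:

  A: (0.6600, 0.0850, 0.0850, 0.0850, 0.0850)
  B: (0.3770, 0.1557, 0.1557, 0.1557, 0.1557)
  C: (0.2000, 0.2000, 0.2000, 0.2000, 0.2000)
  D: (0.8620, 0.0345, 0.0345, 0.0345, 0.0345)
C > B > A > D

Key insight: Entropy is maximized by uniform distributions and minimized by concentrated distributions.

Entropies:
  H(A) = 1.6048 bits
  H(B) = 2.2019 bits
  H(C) = 2.3219 bits
  H(D) = 0.8550 bits

Ranking: C > B > A > D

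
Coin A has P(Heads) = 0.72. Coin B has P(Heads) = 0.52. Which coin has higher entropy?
B

For binary distributions, entropy is maximized at p=0.5 and decreases as p moves toward 0 or 1.

H(A) = H(0.72) = 0.8555 bits
H(B) = H(0.52) = 0.9988 bits

Distribution B (p=0.52) is closer to uniform (p=0.5), so it has higher entropy.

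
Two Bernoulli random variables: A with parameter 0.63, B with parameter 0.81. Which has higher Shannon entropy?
A

For binary distributions, entropy is maximized at p=0.5 and decreases as p moves toward 0 or 1.

H(A) = H(0.63) = 0.9507 bits
H(B) = H(0.81) = 0.7015 bits

Distribution A (p=0.63) is closer to uniform (p=0.5), so it has higher entropy.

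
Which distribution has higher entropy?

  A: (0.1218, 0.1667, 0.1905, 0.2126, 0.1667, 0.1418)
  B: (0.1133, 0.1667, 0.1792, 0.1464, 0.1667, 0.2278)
A

Both distributions are close to uniform, making this a harder comparison.

H(A) = 2.5618 bits
H(B) = 2.5540 bits

The distribution closer to uniform has higher entropy.
Answer: A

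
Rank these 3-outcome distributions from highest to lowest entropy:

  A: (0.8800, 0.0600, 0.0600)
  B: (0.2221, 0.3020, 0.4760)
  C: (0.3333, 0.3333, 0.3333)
C > B > A

Key insight: Entropy is maximized by uniform distributions and minimized by concentrated distributions.

- Uniform distributions have maximum entropy log₂(3) = 1.5850 bits
- The more "peaked" or concentrated a distribution, the lower its entropy

Entropies:
  H(A) = 0.6494 bits
  H(B) = 1.5136 bits
  H(C) = 1.5850 bits

Ranking: C > B > A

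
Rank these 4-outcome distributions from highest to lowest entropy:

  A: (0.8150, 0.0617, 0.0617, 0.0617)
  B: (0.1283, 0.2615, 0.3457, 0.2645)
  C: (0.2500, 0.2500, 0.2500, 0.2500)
C > B > A

Key insight: Entropy is maximized by uniform distributions and minimized by concentrated distributions.

- Uniform distributions have maximum entropy log₂(4) = 2.0000 bits
- The more "peaked" or concentrated a distribution, the lower its entropy

Entropies:
  H(A) = 0.9841 bits
  H(B) = 1.9234 bits
  H(C) = 2.0000 bits

Ranking: C > B > A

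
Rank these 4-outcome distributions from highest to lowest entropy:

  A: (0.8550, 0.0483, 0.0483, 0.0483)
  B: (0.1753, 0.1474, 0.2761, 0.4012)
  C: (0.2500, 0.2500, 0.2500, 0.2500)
C > B > A

Key insight: Entropy is maximized by uniform distributions and minimized by concentrated distributions.

- Uniform distributions have maximum entropy log₂(4) = 2.0000 bits
- The more "peaked" or concentrated a distribution, the lower its entropy

Entropies:
  H(A) = 0.8270 bits
  H(B) = 1.8887 bits
  H(C) = 2.0000 bits

Ranking: C > B > A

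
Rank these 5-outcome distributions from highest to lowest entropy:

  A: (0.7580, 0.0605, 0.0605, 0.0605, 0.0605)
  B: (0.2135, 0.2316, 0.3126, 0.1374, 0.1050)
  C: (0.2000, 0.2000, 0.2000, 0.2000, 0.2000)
C > B > A

Key insight: Entropy is maximized by uniform distributions and minimized by concentrated distributions.

- Uniform distributions have maximum entropy log₂(5) = 2.3219 bits
- The more "peaked" or concentrated a distribution, the lower its entropy

Entropies:
  H(A) = 1.2824 bits
  H(B) = 2.2235 bits
  H(C) = 2.3219 bits

Ranking: C > B > A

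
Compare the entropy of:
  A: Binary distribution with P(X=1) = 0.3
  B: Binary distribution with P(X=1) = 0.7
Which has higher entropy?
Equal

For binary distributions, entropy is maximized at p=0.5 and decreases as p moves toward 0 or 1.

H(A) = H(0.3) = 0.8813 bits
H(B) = H(0.7) = 0.8813 bits

Both distributions are equally far from uniform (|0.3-0.5| = |0.7-0.5|), so they have the same entropy.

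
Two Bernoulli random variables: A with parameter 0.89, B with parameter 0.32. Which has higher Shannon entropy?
B

For binary distributions, entropy is maximized at p=0.5 and decreases as p moves toward 0 or 1.

H(A) = H(0.89) = 0.4999 bits
H(B) = H(0.32) = 0.9044 bits

Distribution B (p=0.32) is closer to uniform (p=0.5), so it has higher entropy.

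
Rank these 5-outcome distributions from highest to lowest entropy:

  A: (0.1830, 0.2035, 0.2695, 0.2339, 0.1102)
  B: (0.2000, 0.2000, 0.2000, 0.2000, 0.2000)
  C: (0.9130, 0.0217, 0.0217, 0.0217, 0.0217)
B > A > C

Key insight: Entropy is maximized by uniform distributions and minimized by concentrated distributions.

- Uniform distributions have maximum entropy log₂(5) = 2.3219 bits
- The more "peaked" or concentrated a distribution, the lower its entropy

Entropies:
  H(A) = 2.2664 bits
  H(B) = 2.3219 bits
  H(C) = 0.6004 bits

Ranking: B > A > C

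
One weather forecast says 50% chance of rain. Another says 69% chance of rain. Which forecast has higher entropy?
50% forecast

Treat each forecast as a Bernoulli distribution. Binary entropy is maximized at p=0.5 and falls off symmetrically toward 0 or 1. The 50% forecast is closer to 50%, so it is more uncertain. H(50%) ≈ 1.000 bits, H(69%) ≈ 0.893 bits.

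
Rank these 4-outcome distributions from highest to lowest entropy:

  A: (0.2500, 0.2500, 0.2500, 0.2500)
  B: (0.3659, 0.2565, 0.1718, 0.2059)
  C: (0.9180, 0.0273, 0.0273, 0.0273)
A > B > C

Key insight: Entropy is maximized by uniform distributions and minimized by concentrated distributions.

- Uniform distributions have maximum entropy log₂(4) = 2.0000 bits
- The more "peaked" or concentrated a distribution, the lower its entropy

Entropies:
  H(A) = 2.0000 bits
  H(B) = 1.9402 bits
  H(C) = 0.5392 bits

Ranking: A > B > C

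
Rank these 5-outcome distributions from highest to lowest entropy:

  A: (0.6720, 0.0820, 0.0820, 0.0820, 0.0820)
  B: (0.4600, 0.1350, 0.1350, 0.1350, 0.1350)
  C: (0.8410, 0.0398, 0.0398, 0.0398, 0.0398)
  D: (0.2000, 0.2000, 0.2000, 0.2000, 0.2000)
D > B > A > C

Key insight: Entropy is maximized by uniform distributions and minimized by concentrated distributions.

Entropies:
  H(A) = 1.5689 bits
  H(B) = 2.0754 bits
  H(C) = 0.9499 bits
  H(D) = 2.3219 bits

Ranking: D > B > A > C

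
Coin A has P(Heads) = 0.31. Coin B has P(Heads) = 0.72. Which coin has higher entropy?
A

For binary distributions, entropy is maximized at p=0.5 and decreases as p moves toward 0 or 1.

H(A) = H(0.31) = 0.8932 bits
H(B) = H(0.72) = 0.8555 bits

Distribution A (p=0.31) is closer to uniform (p=0.5), so it has higher entropy.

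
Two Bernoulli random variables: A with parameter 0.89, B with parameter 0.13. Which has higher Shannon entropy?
B

For binary distributions, entropy is maximized at p=0.5 and decreases as p moves toward 0 or 1.

H(A) = H(0.89) = 0.4999 bits
H(B) = H(0.13) = 0.5574 bits

Distribution B (p=0.13) is closer to uniform (p=0.5), so it has higher entropy.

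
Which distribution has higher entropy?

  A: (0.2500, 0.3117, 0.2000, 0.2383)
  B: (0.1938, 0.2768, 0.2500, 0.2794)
B

Both distributions are close to uniform, making this a harder comparison.

H(A) = 1.9817 bits
H(B) = 1.9857 bits

The distribution closer to uniform has higher entropy.
Answer: B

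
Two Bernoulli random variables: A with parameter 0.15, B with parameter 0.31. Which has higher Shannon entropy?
B

For binary distributions, entropy is maximized at p=0.5 and decreases as p moves toward 0 or 1.

H(A) = H(0.15) = 0.6098 bits
H(B) = H(0.31) = 0.8932 bits

Distribution B (p=0.31) is closer to uniform (p=0.5), so it has higher entropy.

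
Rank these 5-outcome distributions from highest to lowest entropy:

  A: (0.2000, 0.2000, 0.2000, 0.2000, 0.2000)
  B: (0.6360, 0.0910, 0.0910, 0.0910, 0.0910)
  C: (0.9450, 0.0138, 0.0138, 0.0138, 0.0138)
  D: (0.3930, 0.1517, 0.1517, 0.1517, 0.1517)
A > D > B > C

Key insight: Entropy is maximized by uniform distributions and minimized by concentrated distributions.

Entropies:
  H(A) = 2.3219 bits
  H(B) = 1.6740 bits
  H(C) = 0.4173 bits
  H(D) = 2.1807 bits

Ranking: A > D > B > C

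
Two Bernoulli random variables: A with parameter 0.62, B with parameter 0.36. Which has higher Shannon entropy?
A

For binary distributions, entropy is maximized at p=0.5 and decreases as p moves toward 0 or 1.

H(A) = H(0.62) = 0.9580 bits
H(B) = H(0.36) = 0.9427 bits

Distribution A (p=0.62) is closer to uniform (p=0.5), so it has higher entropy.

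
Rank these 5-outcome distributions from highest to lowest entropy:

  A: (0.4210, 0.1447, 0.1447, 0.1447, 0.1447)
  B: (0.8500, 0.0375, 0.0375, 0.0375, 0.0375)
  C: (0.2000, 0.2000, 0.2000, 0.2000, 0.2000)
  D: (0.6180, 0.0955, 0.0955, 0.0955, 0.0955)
C > A > D > B

Key insight: Entropy is maximized by uniform distributions and minimized by concentrated distributions.

Entropies:
  H(A) = 2.1399 bits
  H(B) = 0.9098 bits
  H(C) = 2.3219 bits
  H(D) = 1.7234 bits

Ranking: C > A > D > B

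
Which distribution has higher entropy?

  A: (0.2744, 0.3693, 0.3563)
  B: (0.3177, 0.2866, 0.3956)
A

Both distributions are close to uniform, making this a harder comparison.

H(A) = 1.5731 bits
H(B) = 1.5715 bits

The distribution closer to uniform has higher entropy.
Answer: A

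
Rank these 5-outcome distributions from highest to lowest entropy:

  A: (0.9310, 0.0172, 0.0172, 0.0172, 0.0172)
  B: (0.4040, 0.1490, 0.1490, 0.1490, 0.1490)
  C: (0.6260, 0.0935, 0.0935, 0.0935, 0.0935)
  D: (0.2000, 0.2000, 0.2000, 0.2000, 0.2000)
D > B > C > A

Key insight: Entropy is maximized by uniform distributions and minimized by concentrated distributions.

Entropies:
  H(A) = 0.5002 bits
  H(B) = 2.1652 bits
  H(C) = 1.7017 bits
  H(D) = 2.3219 bits

Ranking: D > B > C > A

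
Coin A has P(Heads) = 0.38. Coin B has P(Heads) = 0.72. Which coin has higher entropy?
A

For binary distributions, entropy is maximized at p=0.5 and decreases as p moves toward 0 or 1.

H(A) = H(0.38) = 0.9580 bits
H(B) = H(0.72) = 0.8555 bits

Distribution A (p=0.38) is closer to uniform (p=0.5), so it has higher entropy.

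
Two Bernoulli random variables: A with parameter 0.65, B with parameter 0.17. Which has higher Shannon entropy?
A

For binary distributions, entropy is maximized at p=0.5 and decreases as p moves toward 0 or 1.

H(A) = H(0.65) = 0.9341 bits
H(B) = H(0.17) = 0.6577 bits

Distribution A (p=0.65) is closer to uniform (p=0.5), so it has higher entropy.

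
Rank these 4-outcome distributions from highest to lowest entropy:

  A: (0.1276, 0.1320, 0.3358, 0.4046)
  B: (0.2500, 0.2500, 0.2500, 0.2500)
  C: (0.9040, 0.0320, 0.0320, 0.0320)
B > A > C

Key insight: Entropy is maximized by uniform distributions and minimized by concentrated distributions.

- Uniform distributions have maximum entropy log₂(4) = 2.0000 bits
- The more "peaked" or concentrated a distribution, the lower its entropy

Entropies:
  H(A) = 1.8214 bits
  H(B) = 2.0000 bits
  H(C) = 0.6083 bits

Ranking: B > A > C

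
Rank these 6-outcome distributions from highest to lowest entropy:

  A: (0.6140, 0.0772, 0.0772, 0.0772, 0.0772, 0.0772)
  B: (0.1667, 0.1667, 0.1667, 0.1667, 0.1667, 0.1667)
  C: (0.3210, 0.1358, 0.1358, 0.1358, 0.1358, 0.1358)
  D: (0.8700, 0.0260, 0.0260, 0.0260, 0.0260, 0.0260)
B > C > A > D

Key insight: Entropy is maximized by uniform distributions and minimized by concentrated distributions.

Entropies:
  H(A) = 1.8584 bits
  H(B) = 2.5850 bits
  H(C) = 2.4821 bits
  H(D) = 0.8593 bits

Ranking: B > C > A > D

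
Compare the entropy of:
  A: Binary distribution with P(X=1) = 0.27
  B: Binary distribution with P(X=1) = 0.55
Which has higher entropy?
B

For binary distributions, entropy is maximized at p=0.5 and decreases as p moves toward 0 or 1.

H(A) = H(0.27) = 0.8415 bits
H(B) = H(0.55) = 0.9928 bits

Distribution B (p=0.55) is closer to uniform (p=0.5), so it has higher entropy.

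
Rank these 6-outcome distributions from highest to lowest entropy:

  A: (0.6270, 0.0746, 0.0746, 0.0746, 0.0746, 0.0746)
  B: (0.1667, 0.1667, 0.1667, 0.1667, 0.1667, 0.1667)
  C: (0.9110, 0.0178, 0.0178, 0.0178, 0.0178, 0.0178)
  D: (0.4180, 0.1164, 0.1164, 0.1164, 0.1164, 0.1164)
B > D > A > C

Key insight: Entropy is maximized by uniform distributions and minimized by concentrated distributions.

Entropies:
  H(A) = 1.8190 bits
  H(B) = 2.5850 bits
  H(C) = 0.6398 bits
  H(D) = 2.3319 bits

Ranking: B > D > A > C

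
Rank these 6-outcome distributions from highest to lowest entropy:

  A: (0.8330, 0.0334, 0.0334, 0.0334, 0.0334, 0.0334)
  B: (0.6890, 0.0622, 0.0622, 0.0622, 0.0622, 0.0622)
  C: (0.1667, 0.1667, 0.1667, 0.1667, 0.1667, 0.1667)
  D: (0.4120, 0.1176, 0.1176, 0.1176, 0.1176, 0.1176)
C > D > B > A

Key insight: Entropy is maximized by uniform distributions and minimized by concentrated distributions.

Entropies:
  H(A) = 1.0386 bits
  H(B) = 1.6164 bits
  H(C) = 2.5850 bits
  H(D) = 2.3428 bits

Ranking: C > D > B > A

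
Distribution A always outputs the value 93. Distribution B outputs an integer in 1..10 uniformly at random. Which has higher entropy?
B

A is deterministic, so H(A) = 0. B is uniform over 10 outcomes, so H(B) = log₂(10) = 3.322 bits. Any distribution with genuine randomness has higher entropy than a deterministic one.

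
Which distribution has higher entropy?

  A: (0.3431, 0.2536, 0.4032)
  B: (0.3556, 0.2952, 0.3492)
B

Both distributions are close to uniform, making this a harder comparison.

H(A) = 1.5599 bits
H(B) = 1.5801 bits

The distribution closer to uniform has higher entropy.
Answer: B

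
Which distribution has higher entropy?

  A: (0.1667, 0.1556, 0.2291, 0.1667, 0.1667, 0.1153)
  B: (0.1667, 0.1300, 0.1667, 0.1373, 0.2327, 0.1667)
B

Both distributions are close to uniform, making this a harder comparison.

H(A) = 2.5565 bits
H(B) = 2.5579 bits

The distribution closer to uniform has higher entropy.
Answer: B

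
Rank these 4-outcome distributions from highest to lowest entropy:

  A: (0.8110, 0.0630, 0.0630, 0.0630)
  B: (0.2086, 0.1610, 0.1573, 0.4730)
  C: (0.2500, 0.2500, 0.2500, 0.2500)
C > B > A

Key insight: Entropy is maximized by uniform distributions and minimized by concentrated distributions.

- Uniform distributions have maximum entropy log₂(4) = 2.0000 bits
- The more "peaked" or concentrated a distribution, the lower its entropy

Entropies:
  H(A) = 0.9989 bits
  H(B) = 1.8265 bits
  H(C) = 2.0000 bits

Ranking: C > B > A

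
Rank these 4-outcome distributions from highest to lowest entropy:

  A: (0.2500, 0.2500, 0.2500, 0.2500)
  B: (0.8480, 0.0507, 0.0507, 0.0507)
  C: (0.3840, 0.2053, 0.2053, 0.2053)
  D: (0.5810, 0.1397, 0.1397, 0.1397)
A > C > D > B

Key insight: Entropy is maximized by uniform distributions and minimized by concentrated distributions.

Entropies:
  H(A) = 2.0000 bits
  H(B) = 0.8557 bits
  H(C) = 1.9372 bits
  H(D) = 1.6451 bits

Ranking: A > C > D > B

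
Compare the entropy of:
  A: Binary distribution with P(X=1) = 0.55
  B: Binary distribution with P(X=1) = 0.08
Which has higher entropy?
A

For binary distributions, entropy is maximized at p=0.5 and decreases as p moves toward 0 or 1.

H(A) = H(0.55) = 0.9928 bits
H(B) = H(0.08) = 0.4022 bits

Distribution A (p=0.55) is closer to uniform (p=0.5), so it has higher entropy.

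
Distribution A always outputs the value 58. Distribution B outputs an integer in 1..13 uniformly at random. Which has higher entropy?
B

A is deterministic, so H(A) = 0. B is uniform over 13 outcomes, so H(B) = log₂(13) = 3.700 bits. Any distribution with genuine randomness has higher entropy than a deterministic one.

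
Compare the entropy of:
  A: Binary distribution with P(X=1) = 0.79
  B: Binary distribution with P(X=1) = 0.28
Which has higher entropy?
B

For binary distributions, entropy is maximized at p=0.5 and decreases as p moves toward 0 or 1.

H(A) = H(0.79) = 0.7415 bits
H(B) = H(0.28) = 0.8555 bits

Distribution B (p=0.28) is closer to uniform (p=0.5), so it has higher entropy.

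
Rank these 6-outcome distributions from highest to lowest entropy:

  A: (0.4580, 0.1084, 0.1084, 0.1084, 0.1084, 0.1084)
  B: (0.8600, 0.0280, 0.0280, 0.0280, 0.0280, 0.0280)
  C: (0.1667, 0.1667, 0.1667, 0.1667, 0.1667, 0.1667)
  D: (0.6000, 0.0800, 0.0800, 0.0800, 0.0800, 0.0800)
C > A > D > B

Key insight: Entropy is maximized by uniform distributions and minimized by concentrated distributions.

Entropies:
  H(A) = 2.2534 bits
  H(B) = 0.9093 bits
  H(C) = 2.5850 bits
  H(D) = 1.8997 bits

Ranking: C > A > D > B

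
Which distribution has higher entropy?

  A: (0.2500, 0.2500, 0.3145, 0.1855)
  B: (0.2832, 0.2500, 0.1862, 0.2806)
B

Both distributions are close to uniform, making this a harder comparison.

H(A) = 1.9757 bits
H(B) = 1.9815 bits

The distribution closer to uniform has higher entropy.
Answer: B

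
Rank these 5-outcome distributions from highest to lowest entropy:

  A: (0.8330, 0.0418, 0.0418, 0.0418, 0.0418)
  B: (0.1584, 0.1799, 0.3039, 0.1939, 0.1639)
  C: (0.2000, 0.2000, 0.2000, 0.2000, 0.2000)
C > B > A

Key insight: Entropy is maximized by uniform distributions and minimized by concentrated distributions.

- Uniform distributions have maximum entropy log₂(5) = 2.3219 bits
- The more "peaked" or concentrated a distribution, the lower its entropy

Entropies:
  H(A) = 0.9848 bits
  H(B) = 2.2750 bits
  H(C) = 2.3219 bits

Ranking: C > B > A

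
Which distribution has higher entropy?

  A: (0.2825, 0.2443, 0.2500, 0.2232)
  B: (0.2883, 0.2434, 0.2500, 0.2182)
A

Both distributions are close to uniform, making this a harder comparison.

H(A) = 1.9948 bits
H(B) = 1.9928 bits

The distribution closer to uniform has higher entropy.
Answer: A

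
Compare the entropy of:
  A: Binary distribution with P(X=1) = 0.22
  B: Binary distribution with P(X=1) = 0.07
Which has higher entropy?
A

For binary distributions, entropy is maximized at p=0.5 and decreases as p moves toward 0 or 1.

H(A) = H(0.22) = 0.7602 bits
H(B) = H(0.07) = 0.3659 bits

Distribution A (p=0.22) is closer to uniform (p=0.5), so it has higher entropy.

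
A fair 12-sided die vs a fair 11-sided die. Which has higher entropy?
12-sided die

Both are uniform distributions; for uniform over n outcomes, H = log₂(n). H(12-sided) = log₂(12) = 3.585 bits and H(11-sided) = log₂(11) = 3.459 bits. More outcomes in a uniform distribution means higher entropy.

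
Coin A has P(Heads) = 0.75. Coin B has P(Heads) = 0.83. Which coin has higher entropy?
A

For binary distributions, entropy is maximized at p=0.5 and decreases as p moves toward 0 or 1.

H(A) = H(0.75) = 0.8113 bits
H(B) = H(0.83) = 0.6577 bits

Distribution A (p=0.75) is closer to uniform (p=0.5), so it has higher entropy.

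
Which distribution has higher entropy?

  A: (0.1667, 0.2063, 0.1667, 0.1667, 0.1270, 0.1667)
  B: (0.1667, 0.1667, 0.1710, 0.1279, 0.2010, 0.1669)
B

Both distributions are close to uniform, making this a harder comparison.

H(A) = 2.5712 bits
H(B) = 2.5730 bits

The distribution closer to uniform has higher entropy.
Answer: B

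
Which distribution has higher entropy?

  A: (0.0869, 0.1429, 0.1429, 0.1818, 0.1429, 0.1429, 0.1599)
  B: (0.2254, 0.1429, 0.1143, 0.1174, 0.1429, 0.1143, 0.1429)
A

Both distributions are close to uniform, making this a harder comparison.

H(A) = 2.7805 bits
H(B) = 2.7658 bits

The distribution closer to uniform has higher entropy.
Answer: A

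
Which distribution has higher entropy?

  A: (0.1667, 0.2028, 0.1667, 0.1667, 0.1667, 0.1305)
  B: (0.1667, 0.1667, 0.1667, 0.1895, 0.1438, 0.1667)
B

Both distributions are close to uniform, making this a harder comparison.

H(A) = 2.5735 bits
H(B) = 2.5804 bits

The distribution closer to uniform has higher entropy.
Answer: B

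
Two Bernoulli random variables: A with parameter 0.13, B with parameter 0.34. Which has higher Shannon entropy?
B

For binary distributions, entropy is maximized at p=0.5 and decreases as p moves toward 0 or 1.

H(A) = H(0.13) = 0.5574 bits
H(B) = H(0.34) = 0.9248 bits

Distribution B (p=0.34) is closer to uniform (p=0.5), so it has higher entropy.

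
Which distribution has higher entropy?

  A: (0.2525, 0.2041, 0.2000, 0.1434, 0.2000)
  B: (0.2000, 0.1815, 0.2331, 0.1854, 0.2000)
B

Both distributions are close to uniform, making this a harder comparison.

H(A) = 2.2999 bits
H(B) = 2.3161 bits

The distribution closer to uniform has higher entropy.
Answer: B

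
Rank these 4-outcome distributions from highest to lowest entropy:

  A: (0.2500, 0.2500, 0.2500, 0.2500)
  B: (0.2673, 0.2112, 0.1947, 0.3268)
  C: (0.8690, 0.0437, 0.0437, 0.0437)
A > B > C

Key insight: Entropy is maximized by uniform distributions and minimized by concentrated distributions.

- Uniform distributions have maximum entropy log₂(4) = 2.0000 bits
- The more "peaked" or concentrated a distribution, the lower its entropy

Entropies:
  H(A) = 2.0000 bits
  H(B) = 1.9695 bits
  H(C) = 0.7678 bits

Ranking: A > B > C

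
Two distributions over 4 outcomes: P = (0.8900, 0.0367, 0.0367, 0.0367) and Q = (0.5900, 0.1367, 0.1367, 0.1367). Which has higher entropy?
Q

P is highly concentrated on one outcome (89%), making it nearly deterministic. Q spreads its mass more evenly (max 59%). The more spread-out distribution has higher entropy: H(P) ≈ 0.674 bits, H(Q) ≈ 1.626 bits.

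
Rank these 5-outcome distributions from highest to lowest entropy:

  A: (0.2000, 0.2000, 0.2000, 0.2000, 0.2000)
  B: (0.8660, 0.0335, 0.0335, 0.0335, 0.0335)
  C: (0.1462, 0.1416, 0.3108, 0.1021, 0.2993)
A > C > B

Key insight: Entropy is maximized by uniform distributions and minimized by concentrated distributions.

- Uniform distributions have maximum entropy log₂(5) = 2.3219 bits
- The more "peaked" or concentrated a distribution, the lower its entropy

Entropies:
  H(A) = 2.3219 bits
  H(B) = 0.8363 bits
  H(C) = 2.1860 bits

Ranking: A > C > B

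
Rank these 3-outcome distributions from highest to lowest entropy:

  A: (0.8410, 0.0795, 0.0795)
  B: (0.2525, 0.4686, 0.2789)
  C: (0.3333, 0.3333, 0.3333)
C > B > A

Key insight: Entropy is maximized by uniform distributions and minimized by concentrated distributions.

- Uniform distributions have maximum entropy log₂(3) = 1.5850 bits
- The more "peaked" or concentrated a distribution, the lower its entropy

Entropies:
  H(A) = 0.7909 bits
  H(B) = 1.5276 bits
  H(C) = 1.5850 bits

Ranking: C > B > A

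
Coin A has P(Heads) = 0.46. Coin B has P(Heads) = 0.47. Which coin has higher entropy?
B

For binary distributions, entropy is maximized at p=0.5 and decreases as p moves toward 0 or 1.

H(A) = H(0.46) = 0.9954 bits
H(B) = H(0.47) = 0.9974 bits

Distribution B (p=0.47) is closer to uniform (p=0.5), so it has higher entropy.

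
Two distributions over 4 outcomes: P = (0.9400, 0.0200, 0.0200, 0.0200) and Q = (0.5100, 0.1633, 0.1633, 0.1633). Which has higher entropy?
Q

P is highly concentrated on one outcome (94%), making it nearly deterministic. Q spreads its mass more evenly (max 51%). The more spread-out distribution has higher entropy: H(P) ≈ 0.423 bits, H(Q) ≈ 1.776 bits.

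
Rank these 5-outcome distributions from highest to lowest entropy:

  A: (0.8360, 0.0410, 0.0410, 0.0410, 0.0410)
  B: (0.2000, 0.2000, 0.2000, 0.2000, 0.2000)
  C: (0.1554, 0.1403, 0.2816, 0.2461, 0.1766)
B > C > A

Key insight: Entropy is maximized by uniform distributions and minimized by concentrated distributions.

- Uniform distributions have maximum entropy log₂(5) = 2.3219 bits
- The more "peaked" or concentrated a distribution, the lower its entropy

Entropies:
  H(A) = 0.9718 bits
  H(B) = 2.3219 bits
  H(C) = 2.2693 bits

Ranking: B > C > A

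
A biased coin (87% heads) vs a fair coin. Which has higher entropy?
Fair coin

The fair coin is uniform (p=0.5), maximizing binary entropy at 1 bit. The biased coin has H(0.87) ≈ 0.557 bits — its outcome is more predictable, so its entropy is lower.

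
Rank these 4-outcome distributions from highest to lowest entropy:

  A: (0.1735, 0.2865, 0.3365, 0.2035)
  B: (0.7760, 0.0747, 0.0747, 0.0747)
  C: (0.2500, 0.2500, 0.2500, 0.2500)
C > A > B

Key insight: Entropy is maximized by uniform distributions and minimized by concentrated distributions.

- Uniform distributions have maximum entropy log₂(4) = 2.0000 bits
- The more "peaked" or concentrated a distribution, the lower its entropy

Entropies:
  H(A) = 1.9513 bits
  H(B) = 1.1224 bits
  H(C) = 2.0000 bits

Ranking: C > A > B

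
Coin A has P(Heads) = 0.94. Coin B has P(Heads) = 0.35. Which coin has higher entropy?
B

For binary distributions, entropy is maximized at p=0.5 and decreases as p moves toward 0 or 1.

H(A) = H(0.94) = 0.3274 bits
H(B) = H(0.35) = 0.9341 bits

Distribution B (p=0.35) is closer to uniform (p=0.5), so it has higher entropy.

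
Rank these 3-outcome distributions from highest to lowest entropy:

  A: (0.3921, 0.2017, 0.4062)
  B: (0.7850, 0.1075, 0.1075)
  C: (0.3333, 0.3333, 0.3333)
C > A > B

Key insight: Entropy is maximized by uniform distributions and minimized by concentrated distributions.

- Uniform distributions have maximum entropy log₂(3) = 1.5850 bits
- The more "peaked" or concentrated a distribution, the lower its entropy

Entropies:
  H(A) = 1.5235 bits
  H(B) = 0.9659 bits
  H(C) = 1.5850 bits

Ranking: C > A > B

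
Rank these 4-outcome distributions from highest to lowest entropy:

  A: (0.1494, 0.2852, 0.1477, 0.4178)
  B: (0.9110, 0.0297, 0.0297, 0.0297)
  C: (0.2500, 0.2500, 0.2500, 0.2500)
C > A > B

Key insight: Entropy is maximized by uniform distributions and minimized by concentrated distributions.

- Uniform distributions have maximum entropy log₂(4) = 2.0000 bits
- The more "peaked" or concentrated a distribution, the lower its entropy

Entropies:
  H(A) = 1.8595 bits
  H(B) = 0.5742 bits
  H(C) = 2.0000 bits

Ranking: C > A > B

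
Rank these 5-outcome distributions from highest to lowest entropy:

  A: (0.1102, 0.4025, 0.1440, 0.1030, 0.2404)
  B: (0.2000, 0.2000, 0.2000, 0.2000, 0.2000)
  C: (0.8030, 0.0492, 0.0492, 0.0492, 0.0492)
B > A > C

Key insight: Entropy is maximized by uniform distributions and minimized by concentrated distributions.

- Uniform distributions have maximum entropy log₂(5) = 2.3219 bits
- The more "peaked" or concentrated a distribution, the lower its entropy

Entropies:
  H(A) = 2.1138 bits
  H(B) = 2.3219 bits
  H(C) = 1.1099 bits

Ranking: B > A > C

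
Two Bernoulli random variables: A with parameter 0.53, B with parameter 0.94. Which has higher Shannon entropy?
A

For binary distributions, entropy is maximized at p=0.5 and decreases as p moves toward 0 or 1.

H(A) = H(0.53) = 0.9974 bits
H(B) = H(0.94) = 0.3274 bits

Distribution A (p=0.53) is closer to uniform (p=0.5), so it has higher entropy.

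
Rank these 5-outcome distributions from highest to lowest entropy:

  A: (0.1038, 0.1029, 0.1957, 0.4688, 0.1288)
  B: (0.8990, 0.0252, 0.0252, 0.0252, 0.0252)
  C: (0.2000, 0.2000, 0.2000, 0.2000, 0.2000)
C > A > B

Key insight: Entropy is maximized by uniform distributions and minimized by concentrated distributions.

- Uniform distributions have maximum entropy log₂(5) = 2.3219 bits
- The more "peaked" or concentrated a distribution, the lower its entropy

Entropies:
  H(A) = 2.0305 bits
  H(B) = 0.6742 bits
  H(C) = 2.3219 bits

Ranking: C > A > B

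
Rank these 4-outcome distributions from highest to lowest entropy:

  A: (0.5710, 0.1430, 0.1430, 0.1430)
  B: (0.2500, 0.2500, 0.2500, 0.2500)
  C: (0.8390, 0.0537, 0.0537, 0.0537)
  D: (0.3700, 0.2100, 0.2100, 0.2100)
B > D > A > C

Key insight: Entropy is maximized by uniform distributions and minimized by concentrated distributions.

Entropies:
  H(A) = 1.6654 bits
  H(B) = 2.0000 bits
  H(C) = 0.8919 bits
  H(D) = 1.9492 bits

Ranking: B > D > A > C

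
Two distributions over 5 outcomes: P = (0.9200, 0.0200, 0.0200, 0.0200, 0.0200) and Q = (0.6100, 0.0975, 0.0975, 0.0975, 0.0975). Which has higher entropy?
Q

P is highly concentrated on one outcome (92%), making it nearly deterministic. Q spreads its mass more evenly (max 61%). The more spread-out distribution has higher entropy: H(P) ≈ 0.562 bits, H(Q) ≈ 1.745 bits.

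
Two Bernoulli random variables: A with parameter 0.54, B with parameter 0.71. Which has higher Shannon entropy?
A

For binary distributions, entropy is maximized at p=0.5 and decreases as p moves toward 0 or 1.

H(A) = H(0.54) = 0.9954 bits
H(B) = H(0.71) = 0.8687 bits

Distribution A (p=0.54) is closer to uniform (p=0.5), so it has higher entropy.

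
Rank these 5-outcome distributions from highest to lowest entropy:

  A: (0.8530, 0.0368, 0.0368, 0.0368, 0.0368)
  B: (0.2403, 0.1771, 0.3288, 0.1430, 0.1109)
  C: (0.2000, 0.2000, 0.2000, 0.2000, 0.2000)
C > B > A

Key insight: Entropy is maximized by uniform distributions and minimized by concentrated distributions.

- Uniform distributions have maximum entropy log₂(5) = 2.3219 bits
- The more "peaked" or concentrated a distribution, the lower its entropy

Entropies:
  H(A) = 0.8963 bits
  H(B) = 2.2173 bits
  H(C) = 2.3219 bits

Ranking: C > B > A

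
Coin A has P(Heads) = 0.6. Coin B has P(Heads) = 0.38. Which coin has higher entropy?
A

For binary distributions, entropy is maximized at p=0.5 and decreases as p moves toward 0 or 1.

H(A) = H(0.6) = 0.9710 bits
H(B) = H(0.38) = 0.9580 bits

Distribution A (p=0.6) is closer to uniform (p=0.5), so it has higher entropy.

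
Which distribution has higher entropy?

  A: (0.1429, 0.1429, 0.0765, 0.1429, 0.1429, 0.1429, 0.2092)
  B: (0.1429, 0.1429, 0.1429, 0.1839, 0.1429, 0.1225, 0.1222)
B

Both distributions are close to uniform, making this a harder comparison.

H(A) = 2.7611 bits
H(B) = 2.7951 bits

The distribution closer to uniform has higher entropy.
Answer: B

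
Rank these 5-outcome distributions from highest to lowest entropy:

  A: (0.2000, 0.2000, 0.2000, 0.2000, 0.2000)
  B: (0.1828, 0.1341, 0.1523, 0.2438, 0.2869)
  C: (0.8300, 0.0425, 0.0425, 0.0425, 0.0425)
A > B > C

Key insight: Entropy is maximized by uniform distributions and minimized by concentrated distributions.

- Uniform distributions have maximum entropy log₂(5) = 2.3219 bits
- The more "peaked" or concentrated a distribution, the lower its entropy

Entropies:
  H(A) = 2.3219 bits
  H(B) = 2.2637 bits
  H(C) = 0.9977 bits

Ranking: A > B > C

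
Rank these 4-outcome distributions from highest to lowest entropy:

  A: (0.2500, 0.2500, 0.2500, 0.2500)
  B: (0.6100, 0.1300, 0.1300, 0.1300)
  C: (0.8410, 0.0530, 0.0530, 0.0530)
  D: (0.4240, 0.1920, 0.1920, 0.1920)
A > D > B > C

Key insight: Entropy is maximized by uniform distributions and minimized by concentrated distributions.

Entropies:
  H(A) = 2.0000 bits
  H(B) = 1.5829 bits
  H(C) = 0.8839 bits
  H(D) = 1.8962 bits

Ranking: A > D > B > C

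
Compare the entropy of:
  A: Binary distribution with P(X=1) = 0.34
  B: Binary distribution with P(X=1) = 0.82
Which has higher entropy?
A

For binary distributions, entropy is maximized at p=0.5 and decreases as p moves toward 0 or 1.

H(A) = H(0.34) = 0.9248 bits
H(B) = H(0.82) = 0.6801 bits

Distribution A (p=0.34) is closer to uniform (p=0.5), so it has higher entropy.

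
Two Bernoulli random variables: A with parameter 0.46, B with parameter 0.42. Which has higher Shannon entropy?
A

For binary distributions, entropy is maximized at p=0.5 and decreases as p moves toward 0 or 1.

H(A) = H(0.46) = 0.9954 bits
H(B) = H(0.42) = 0.9815 bits

Distribution A (p=0.46) is closer to uniform (p=0.5), so it has higher entropy.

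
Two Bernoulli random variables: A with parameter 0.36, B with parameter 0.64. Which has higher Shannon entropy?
Equal

For binary distributions, entropy is maximized at p=0.5 and decreases as p moves toward 0 or 1.

H(A) = H(0.36) = 0.9427 bits
H(B) = H(0.64) = 0.9427 bits

Both distributions are equally far from uniform (|0.36-0.5| = |0.64-0.5|), so they have the same entropy.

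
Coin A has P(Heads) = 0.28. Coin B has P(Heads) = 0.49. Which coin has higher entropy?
B

For binary distributions, entropy is maximized at p=0.5 and decreases as p moves toward 0 or 1.

H(A) = H(0.28) = 0.8555 bits
H(B) = H(0.49) = 0.9997 bits

Distribution B (p=0.49) is closer to uniform (p=0.5), so it has higher entropy.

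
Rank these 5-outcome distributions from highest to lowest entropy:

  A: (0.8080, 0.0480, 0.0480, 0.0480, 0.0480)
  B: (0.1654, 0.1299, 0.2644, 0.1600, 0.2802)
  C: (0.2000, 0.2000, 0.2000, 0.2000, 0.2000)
C > B > A

Key insight: Entropy is maximized by uniform distributions and minimized by concentrated distributions.

- Uniform distributions have maximum entropy log₂(5) = 2.3219 bits
- The more "peaked" or concentrated a distribution, the lower its entropy

Entropies:
  H(A) = 1.0896 bits
  H(B) = 2.2567 bits
  H(C) = 2.3219 bits

Ranking: C > B > A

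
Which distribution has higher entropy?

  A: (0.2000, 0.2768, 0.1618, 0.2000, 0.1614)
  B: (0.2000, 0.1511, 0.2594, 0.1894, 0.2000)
B

Both distributions are close to uniform, making this a harder comparison.

H(A) = 2.2916 bits
H(B) = 2.3005 bits

The distribution closer to uniform has higher entropy.
Answer: B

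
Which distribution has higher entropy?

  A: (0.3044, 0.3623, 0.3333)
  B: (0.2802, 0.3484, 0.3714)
A

Both distributions are close to uniform, making this a harder comparison.

H(A) = 1.5813 bits
H(B) = 1.5750 bits

The distribution closer to uniform has higher entropy.
Answer: A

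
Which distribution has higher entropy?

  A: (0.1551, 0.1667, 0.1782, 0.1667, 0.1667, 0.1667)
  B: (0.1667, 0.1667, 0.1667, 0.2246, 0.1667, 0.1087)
A

Both distributions are close to uniform, making this a harder comparison.

H(A) = 2.5838 bits
H(B) = 2.5553 bits

The distribution closer to uniform has higher entropy.
Answer: A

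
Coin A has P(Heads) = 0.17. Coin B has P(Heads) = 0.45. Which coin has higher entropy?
B

For binary distributions, entropy is maximized at p=0.5 and decreases as p moves toward 0 or 1.

H(A) = H(0.17) = 0.6577 bits
H(B) = H(0.45) = 0.9928 bits

Distribution B (p=0.45) is closer to uniform (p=0.5), so it has higher entropy.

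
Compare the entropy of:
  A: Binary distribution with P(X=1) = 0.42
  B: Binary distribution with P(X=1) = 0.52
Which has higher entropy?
B

For binary distributions, entropy is maximized at p=0.5 and decreases as p moves toward 0 or 1.

H(A) = H(0.42) = 0.9815 bits
H(B) = H(0.52) = 0.9988 bits

Distribution B (p=0.52) is closer to uniform (p=0.5), so it has higher entropy.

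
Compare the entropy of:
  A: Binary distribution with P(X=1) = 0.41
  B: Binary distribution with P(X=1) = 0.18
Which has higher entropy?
A

For binary distributions, entropy is maximized at p=0.5 and decreases as p moves toward 0 or 1.

H(A) = H(0.41) = 0.9765 bits
H(B) = H(0.18) = 0.6801 bits

Distribution A (p=0.41) is closer to uniform (p=0.5), so it has higher entropy.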